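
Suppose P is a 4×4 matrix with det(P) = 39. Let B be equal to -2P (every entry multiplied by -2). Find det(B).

624

For a 4×4 matrix, det(-2P) = (-2)^4·det(P) = 16·det(P).
det(B) = (16)·(39) = 624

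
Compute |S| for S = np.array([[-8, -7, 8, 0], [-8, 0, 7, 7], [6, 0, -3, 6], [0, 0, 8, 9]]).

The determinant is 3906.

Expand along column 2 (it has 3 zeros):
  − (-7) · M_12   where M_12 = det([-8 7 7; 6 -3 6; 0 8 9]) = 558
det = (-1)·(-7)·(558) = 3906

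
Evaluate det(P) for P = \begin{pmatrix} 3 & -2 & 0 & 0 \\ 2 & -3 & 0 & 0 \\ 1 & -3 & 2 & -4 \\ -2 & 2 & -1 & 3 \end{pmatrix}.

-10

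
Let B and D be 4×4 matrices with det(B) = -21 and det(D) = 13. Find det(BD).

det(BD) = det(B)·det(D) = (-21)·(13) = -273

-273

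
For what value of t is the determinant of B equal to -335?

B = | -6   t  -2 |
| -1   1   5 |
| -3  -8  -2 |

Expanding along the column containing t, det(B) is linear in t: det(B) = (-17)·t + (-250).
Set (-17)·t + (-250) = -335  ⇒  (-17)·t = -85  ⇒  t = 5.

5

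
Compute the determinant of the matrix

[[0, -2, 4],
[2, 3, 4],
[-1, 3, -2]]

Expand along column 1:
  − 2 · |-2 4; 3 -2| = −2·(4 − 12) = 16
  + (-1) · |-2 4; 3 4| = (-1)·(-8 − 12) = 20
Sum: (16) + (20) = 36

36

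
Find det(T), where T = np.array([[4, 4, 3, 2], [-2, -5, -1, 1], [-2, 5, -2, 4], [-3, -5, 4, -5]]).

det(T) = 725

Expand along row 1:
  + (4) · M_11   where M_11 = det([-5 -1 1; 5 -2 4; -5 4 -5]) = 35
  − (4) · M_12   where M_12 = det([-2 -1 1; -2 -2 4; -3 4 -5]) = 20
  + (3) · M_13   where M_13 = det([-2 -5 1; -2 5 4; -3 -5 -5]) = 145
  − (2) · M_14   where M_14 = det([-2 -5 -1; -2 5 -2; -3 -5 4]) = -115
det = (+1)·(4)·(35) + (-1)·(4)·(20) + (+1)·(3)·(145) + (-1)·(2)·(-115) = 725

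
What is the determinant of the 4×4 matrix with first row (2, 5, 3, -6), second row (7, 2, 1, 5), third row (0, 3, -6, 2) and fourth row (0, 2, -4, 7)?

Expand along column 1 (it has 2 zeros):
  + (2) · M_11   where M_11 = det([2 1 5; 3 -6 2; 2 -4 7]) = -85
  − (7) · M_21   where M_21 = det([5 3 -6; 3 -6 2; 2 -4 7]) = -221
det = (+1)·(2)·(-85) + (-1)·(7)·(-221) = 1377

The determinant is 1377.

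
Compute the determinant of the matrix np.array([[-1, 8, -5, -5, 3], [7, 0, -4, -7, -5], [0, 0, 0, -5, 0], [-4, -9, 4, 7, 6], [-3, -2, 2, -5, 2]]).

Expand along row 3 (it has 4 zeros):
  − (-5) · M_34   where M_34 = det([-1 8 -5 3; 7 0 -4 -5; -4 -9 4 6; -3 -2 2 2]) = -245
det = (-1)·(-5)·(-245) = -1225

-1225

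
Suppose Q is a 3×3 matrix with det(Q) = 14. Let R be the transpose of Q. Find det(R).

det(Qᵀ) = det(Q).
det(R) = (1)·(14) = 14

det(R) = 14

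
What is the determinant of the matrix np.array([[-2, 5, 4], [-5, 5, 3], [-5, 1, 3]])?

The determinant is 56.

Expand along column 1:
  + (-2) · |5 3; 1 3| = (-2)·(15 − 3) = -24
  − (-5) · |5 4; 1 3| = −(-5)·(15 − 4) = 55
  + (-5) · |5 4; 5 3| = (-5)·(15 − 20) = 25
Sum: (-24) + (55) + (25) = 56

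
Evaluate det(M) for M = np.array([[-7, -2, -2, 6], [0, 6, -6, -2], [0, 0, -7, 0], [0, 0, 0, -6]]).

|M| = -1764

M is upper triangular, so det(M) is the product of the diagonal entries:
det = (-7) · (6) · (-7) · (-6) = -1764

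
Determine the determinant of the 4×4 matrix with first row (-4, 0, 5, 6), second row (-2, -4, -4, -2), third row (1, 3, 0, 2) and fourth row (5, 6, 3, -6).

346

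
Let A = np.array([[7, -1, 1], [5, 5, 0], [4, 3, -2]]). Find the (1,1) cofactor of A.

The cofactor is -10.

Delete row 1 and column 1; the remaining 2×2 submatrix is [5 0; 3 -2].
Its determinant is 5·(-2) − 0·3 = -10.
The cofactor carries sign (−1)^(1+1) = +1, so C_{1,1} = +(-10) = -10.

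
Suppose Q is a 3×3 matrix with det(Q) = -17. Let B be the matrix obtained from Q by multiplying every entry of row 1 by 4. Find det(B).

Scaling one row by 4 multiplies the determinant by 4.
det(B) = (4)·(-17) = -68

-68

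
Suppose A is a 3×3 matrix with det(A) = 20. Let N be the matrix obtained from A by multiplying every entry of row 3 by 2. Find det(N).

Scaling one row by 2 multiplies the determinant by 2.
det(N) = (2)·(20) = 40

|N| = 40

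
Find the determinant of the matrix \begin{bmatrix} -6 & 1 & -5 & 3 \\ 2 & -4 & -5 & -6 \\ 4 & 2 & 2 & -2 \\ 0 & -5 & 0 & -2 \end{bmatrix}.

Expand along row 4 (it has 2 zeros):
  + (-5) · M_42   where M_42 = det([-6 -5 3; 2 -5 -6; 4 2 -2]) = 40
  + (-2) · M_44   where M_44 = det([-6 1 -5; 2 -4 -5; 4 2 2]) = -136
det = (+1)·(-5)·(40) + (+1)·(-2)·(-136) = 72

72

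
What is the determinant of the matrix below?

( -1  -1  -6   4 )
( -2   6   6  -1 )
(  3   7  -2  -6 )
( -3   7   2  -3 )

The determinant is -1080.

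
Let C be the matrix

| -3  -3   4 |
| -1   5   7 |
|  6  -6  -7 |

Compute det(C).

Expand along row 1:
  + (-3) · |5 7; -6 -7| = (-3)·(-35 − (-42)) = -21
  − (-3) · |-1 7; 6 -7| = −(-3)·(7 − 42) = -105
  + 4 · |-1 5; 6 -6| = 4·(6 − 30) = -96
Sum: (-21) + (-105) + (-96) = -222

-222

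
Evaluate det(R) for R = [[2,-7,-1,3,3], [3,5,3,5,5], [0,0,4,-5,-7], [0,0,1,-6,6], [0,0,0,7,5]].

R is block upper-triangular with a 2×2 block and a 3×3 block on the diagonal, so its determinant equals the product of the determinants of the diagonal blocks.
det of the 2×2 block = 31
det of the 3×3 block = -312
det = (31)·(-312) = -9672

det(R) = -9672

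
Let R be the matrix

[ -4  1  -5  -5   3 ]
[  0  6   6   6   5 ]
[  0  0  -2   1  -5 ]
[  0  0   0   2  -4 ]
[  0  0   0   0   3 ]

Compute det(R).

|R| = 288

R is upper triangular, so det(R) is the product of the diagonal entries:
det = (-4) · (6) · (-2) · (2) · (3) = 288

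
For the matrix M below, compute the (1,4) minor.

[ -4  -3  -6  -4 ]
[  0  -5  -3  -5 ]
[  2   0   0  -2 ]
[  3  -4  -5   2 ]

Delete row 1 and column 4; the remaining 3×3 submatrix is [0 -5 -3; 2 0 0; 3 -4 -5].
Its determinant is -26.

The minor is -26.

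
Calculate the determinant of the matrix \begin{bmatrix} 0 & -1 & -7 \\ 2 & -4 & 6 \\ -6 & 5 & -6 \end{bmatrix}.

122

Expand along row 1:
  − (-1) · |2 6; -6 -6| = −(-1)·(-12 − (-36)) = 24
  + (-7) · |2 -4; -6 5| = (-7)·(10 − 24) = 98
Sum: (24) + (98) = 122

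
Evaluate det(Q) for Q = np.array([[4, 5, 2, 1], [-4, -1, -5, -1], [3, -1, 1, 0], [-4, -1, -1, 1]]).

det(Q) = -82

Expand along row 3 (it has 1 zero):
  + (3) · M_31   where M_31 = det([5 2 1; -1 -5 -1; -1 -1 1]) = -30
  − (-1) · M_32   where M_32 = det([4 2 1; -4 -5 -1; -4 -1 1]) = -24
  + (1) · M_33   where M_33 = det([4 5 1; -4 -1 -1; -4 -1 1]) = 32
det = (+1)·(3)·(-30) + (-1)·(-1)·(-24) + (+1)·(1)·(32) = -82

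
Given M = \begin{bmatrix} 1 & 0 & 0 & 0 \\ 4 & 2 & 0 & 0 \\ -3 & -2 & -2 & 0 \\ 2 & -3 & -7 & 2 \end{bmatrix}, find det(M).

M is lower triangular, so det(M) is the product of the diagonal entries:
det = (1) · (2) · (-2) · (2) = -8

The determinant is -8.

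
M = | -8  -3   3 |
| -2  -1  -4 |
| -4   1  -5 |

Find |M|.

Expand along row 1:
  + (-8) · |-1 -4; 1 -5| = (-8)·(5 − (-4)) = -72
  − (-3) · |-2 -4; -4 -5| = −(-3)·(10 − 16) = -18
  + 3 · |-2 -1; -4 1| = 3·(-2 − 4) = -18
Sum: (-72) + (-18) + (-18) = -108

-108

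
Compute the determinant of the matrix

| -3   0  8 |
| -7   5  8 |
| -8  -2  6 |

Expand along row 1:
  + (-3) · |5 8; -2 6| = (-3)·(30 − (-16)) = -138
  + 8 · |-7 5; -8 -2| = 8·(14 − (-40)) = 432
Sum: (-138) + (432) = 294

The determinant is 294.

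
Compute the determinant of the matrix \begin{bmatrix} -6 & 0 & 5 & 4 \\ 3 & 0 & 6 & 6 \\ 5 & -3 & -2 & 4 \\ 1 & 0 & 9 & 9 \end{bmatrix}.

-63

Expand along column 2 (it has 3 zeros):
  − (-3) · M_32   where M_32 = det([-6 5 4; 3 6 6; 1 9 9]) = -21
det = (-1)·(-3)·(-21) = -63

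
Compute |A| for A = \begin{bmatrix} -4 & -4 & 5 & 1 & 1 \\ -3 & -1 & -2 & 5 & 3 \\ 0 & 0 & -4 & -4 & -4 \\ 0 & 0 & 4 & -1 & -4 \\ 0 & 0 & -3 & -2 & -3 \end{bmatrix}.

A is block upper-triangular with a 2×2 block and a 3×3 block on the diagonal, so its determinant equals the product of the determinants of the diagonal blocks.
det of the 2×2 block = -8
det of the 3×3 block = -32
det = (-8)·(-32) = 256

256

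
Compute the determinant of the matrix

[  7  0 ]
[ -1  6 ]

42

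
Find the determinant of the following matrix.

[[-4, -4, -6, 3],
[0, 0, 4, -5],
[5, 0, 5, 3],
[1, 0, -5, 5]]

Expand along column 2 (it has 3 zeros):
  − (-4) · M_12   where M_12 = det([0 4 -5; 5 5 3; 1 -5 5]) = 62
det = (-1)·(-4)·(62) = 248

248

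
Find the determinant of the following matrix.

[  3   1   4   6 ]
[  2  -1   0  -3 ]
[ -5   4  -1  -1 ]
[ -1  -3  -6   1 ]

Expand along row 2 (it has 1 zero):
  − (2) · M_21   where M_21 = det([1 4 6; 4 -1 -1; -3 -6 1]) = -173
  + (-1) · M_22   where M_22 = det([3 4 6; -5 -1 -1; -1 -6 1]) = 177
  + (-3) · M_24   where M_24 = det([3 1 4; -5 4 -1; -1 -3 -6]) = -34
det = (-1)·(2)·(-173) + (+1)·(-1)·(177) + (+1)·(-3)·(-34) = 271

271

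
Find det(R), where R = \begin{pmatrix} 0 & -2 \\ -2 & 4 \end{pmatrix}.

|R| = -4

det(R) = 0·4 − (-2)·(-2) = 0 − 4 = -4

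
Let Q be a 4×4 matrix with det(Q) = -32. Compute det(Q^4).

The determinant is 1048576.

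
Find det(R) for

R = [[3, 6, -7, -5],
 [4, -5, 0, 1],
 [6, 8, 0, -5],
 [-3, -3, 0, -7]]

|R| = 3941

Expand along column 3 (it has 3 zeros):
  + (-7) · M_13   where M_13 = det([4 -5 1; 6 8 -5; -3 -3 -7]) = -563
det = (+1)·(-7)·(-563) = 3941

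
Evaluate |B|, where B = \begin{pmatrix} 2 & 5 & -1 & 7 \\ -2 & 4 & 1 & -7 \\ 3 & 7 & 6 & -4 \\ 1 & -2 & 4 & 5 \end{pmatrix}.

Expand along row 1:
  + (2) · M_11   where M_11 = det([4 1 -7; 7 6 -4; -2 4 5]) = -123
  − (5) · M_12   where M_12 = det([-2 1 -7; 3 6 -4; 1 4 5]) = -153
  + (-1) · M_13   where M_13 = det([-2 4 -7; 3 7 -4; 1 -2 5]) = -39
  − (7) · M_14   where M_14 = det([-2 4 1; 3 7 6; 1 -2 4]) = -117
det = (+1)·(2)·(-123) + (-1)·(5)·(-153) + (+1)·(-1)·(-39) + (-1)·(7)·(-117) = 1377

1377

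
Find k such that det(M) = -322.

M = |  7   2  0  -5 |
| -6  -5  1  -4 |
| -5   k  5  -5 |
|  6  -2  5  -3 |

Expanding along the column containing k, det(M) is linear in k: det(M) = (-299)·k + (-2415).
Set (-299)·k + (-2415) = -322  ⇒  (-299)·k = 2093  ⇒  k = -7.

-7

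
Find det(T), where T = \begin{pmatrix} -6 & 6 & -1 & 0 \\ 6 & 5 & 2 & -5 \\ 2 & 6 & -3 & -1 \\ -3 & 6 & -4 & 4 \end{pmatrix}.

Expand along row 1 (it has 1 zero):
  + (-6) · M_11   where M_11 = det([5 2 -5; 6 -3 -1; 6 -4 4]) = -110
  − (6) · M_12   where M_12 = det([6 2 -5; 2 -3 -1; -3 -4 4]) = -21
  + (-1) · M_13   where M_13 = det([6 5 -5; 2 6 -1; -3 6 4]) = 5
det = (+1)·(-6)·(-110) + (-1)·(6)·(-21) + (+1)·(-1)·(5) = 781

781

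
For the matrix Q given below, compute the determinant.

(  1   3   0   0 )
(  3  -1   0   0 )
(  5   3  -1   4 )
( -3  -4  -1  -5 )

-90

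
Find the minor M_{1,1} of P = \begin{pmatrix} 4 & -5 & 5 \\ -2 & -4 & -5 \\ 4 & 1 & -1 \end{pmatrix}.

9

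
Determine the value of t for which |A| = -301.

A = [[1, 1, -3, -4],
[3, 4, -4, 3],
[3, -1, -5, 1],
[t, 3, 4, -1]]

0

Expanding along the column containing t, det(A) is linear in t: det(A) = (-128)·t + (-301).
Set (-128)·t + (-301) = -301  ⇒  (-128)·t = 0  ⇒  t = 0.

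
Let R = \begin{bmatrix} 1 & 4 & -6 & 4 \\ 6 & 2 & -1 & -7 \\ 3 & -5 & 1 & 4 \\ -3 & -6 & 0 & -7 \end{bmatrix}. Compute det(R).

Expand along row 4 (it has 1 zero):
  − (-3) · M_41   where M_41 = det([4 -6 4; 2 -1 -7; -5 1 4]) = -162
  + (-6) · M_42   where M_42 = det([1 -6 4; 6 -1 -7; 3 1 4]) = 309
  + (-7) · M_44   where M_44 = det([1 4 -6; 6 2 -1; 3 -5 1]) = 177
det = (-1)·(-3)·(-162) + (+1)·(-6)·(309) + (+1)·(-7)·(177) = -3579

The determinant is -3579.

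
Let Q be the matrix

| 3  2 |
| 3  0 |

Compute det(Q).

det(Q) = -6

det(Q) = 3·0 − 2·3 = 0 − 6 = -6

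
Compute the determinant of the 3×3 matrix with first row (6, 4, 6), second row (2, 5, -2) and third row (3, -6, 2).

Expand along column 1:
  + 6 · |5 -2; -6 2| = 6·(10 − 12) = -12
  − 2 · |4 6; -6 2| = −2·(8 − (-36)) = -88
  + 3 · |4 6; 5 -2| = 3·(-8 − 30) = -114
Sum: (-12) + (-88) + (-114) = -214

The determinant is -214.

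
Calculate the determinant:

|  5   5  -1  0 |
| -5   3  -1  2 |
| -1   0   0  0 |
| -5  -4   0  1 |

Expand along row 3 (it has 3 zeros):
  + (-1) · M_31   where M_31 = det([5 -1 0; 3 -1 2; -4 0 1]) = 6
det = (+1)·(-1)·(6) = -6

The determinant is -6.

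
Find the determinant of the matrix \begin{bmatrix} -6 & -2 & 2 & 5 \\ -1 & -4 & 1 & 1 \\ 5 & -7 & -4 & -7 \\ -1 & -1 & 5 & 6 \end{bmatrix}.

Expand along row 1:
  + (-6) · M_11   where M_11 = det([-4 1 1; -7 -4 -7; -1 5 6]) = -34
  − (-2) · M_12   where M_12 = det([-1 1 1; 5 -4 -7; -1 5 6]) = -13
  + (2) · M_13   where M_13 = det([-1 -4 1; 5 -7 -7; -1 -1 6]) = 129
  − (5) · M_14   where M_14 = det([-1 -4 1; 5 -7 -4; -1 -1 5]) = 111
det = (+1)·(-6)·(-34) + (-1)·(-2)·(-13) + (+1)·(2)·(129) + (-1)·(5)·(111) = -119

The determinant is -119.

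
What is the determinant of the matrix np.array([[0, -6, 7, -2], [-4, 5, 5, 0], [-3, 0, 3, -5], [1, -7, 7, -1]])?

The determinant is -26.

Expand along row 1 (it has 1 zero):
  − (-6) · M_12   where M_12 = det([-4 5 0; -3 3 -5; 1 7 -1]) = -168
  + (7) · M_13   where M_13 = det([-4 5 0; -3 0 -5; 1 -7 -1]) = 100
  − (-2) · M_14   where M_14 = det([-4 5 5; -3 0 3; 1 -7 7]) = 141
det = (-1)·(-6)·(-168) + (+1)·(7)·(100) + (-1)·(-2)·(141) = -26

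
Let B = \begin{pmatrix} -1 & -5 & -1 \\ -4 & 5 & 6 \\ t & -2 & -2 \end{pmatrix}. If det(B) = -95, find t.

t = 5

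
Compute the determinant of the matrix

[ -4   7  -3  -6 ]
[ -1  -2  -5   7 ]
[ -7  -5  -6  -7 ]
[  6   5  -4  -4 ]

Expand along row 1:
  + (-4) · M_11   where M_11 = det([-2 -5 7; -5 -6 -7; 5 -4 -4]) = 633
  − (7) · M_12   where M_12 = det([-1 -5 7; -7 -6 -7; 6 -4 -4]) = 802
  + (-3) · M_13   where M_13 = det([-1 -2 7; -7 -5 -7; 6 5 -4]) = 50
  − (-6) · M_14   where M_14 = det([-1 -2 -5; -7 -5 -6; 6 5 -4]) = 103
det = (+1)·(-4)·(633) + (-1)·(7)·(802) + (+1)·(-3)·(50) + (-1)·(-6)·(103) = -7678

-7678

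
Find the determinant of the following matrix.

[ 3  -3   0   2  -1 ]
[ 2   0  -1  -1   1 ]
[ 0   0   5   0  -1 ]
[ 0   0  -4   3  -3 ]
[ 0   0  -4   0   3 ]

198

The matrix is block upper-triangular with a 2×2 block and a 3×3 block on the diagonal, so its determinant equals the product of the determinants of the diagonal blocks.
det of the 2×2 block = 6
det of the 3×3 block = 33
det = (6)·(33) = 198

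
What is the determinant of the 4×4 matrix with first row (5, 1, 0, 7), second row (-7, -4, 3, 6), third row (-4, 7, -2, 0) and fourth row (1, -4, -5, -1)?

-4243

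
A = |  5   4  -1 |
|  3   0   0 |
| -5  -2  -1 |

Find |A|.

Expand along row 2:
  − 3 · |4 -1; -2 -1| = −3·(-4 − 2) = 18

|A| = 18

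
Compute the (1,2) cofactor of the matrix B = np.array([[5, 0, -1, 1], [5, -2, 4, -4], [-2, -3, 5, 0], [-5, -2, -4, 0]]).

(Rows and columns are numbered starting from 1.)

Delete row 1 and column 2; the remaining 3×3 submatrix is [5 4 -4; -2 5 0; -5 -4 0].
Its determinant is -132.
The cofactor carries sign (−1)^(1+2) = −1, so C_{1,2} = −(-132) = 132.

The cofactor is 132.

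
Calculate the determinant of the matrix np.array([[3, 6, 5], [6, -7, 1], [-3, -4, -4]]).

-3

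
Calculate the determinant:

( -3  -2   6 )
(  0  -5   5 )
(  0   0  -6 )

-90

The matrix is upper triangular, so the determinant is the product of the diagonal entries:
det = (-3) · (-5) · (-6) = -90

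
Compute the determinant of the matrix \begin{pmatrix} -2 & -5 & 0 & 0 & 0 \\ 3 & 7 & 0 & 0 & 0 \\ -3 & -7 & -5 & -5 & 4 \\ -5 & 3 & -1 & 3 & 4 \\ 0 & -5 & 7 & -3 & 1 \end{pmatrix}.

The matrix is block lower-triangular with a 2×2 block and a 3×3 block on the diagonal, so its determinant equals the product of the determinants of the diagonal blocks.
det of the 2×2 block = 1
det of the 3×3 block = -292
det = (1)·(-292) = -292

The determinant is -292.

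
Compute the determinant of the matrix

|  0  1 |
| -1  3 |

The determinant is 1.

det = 0·3 − 1·(-1) = 0 − (-1) = 1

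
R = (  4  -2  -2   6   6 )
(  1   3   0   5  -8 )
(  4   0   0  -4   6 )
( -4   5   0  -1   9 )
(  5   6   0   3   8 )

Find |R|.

Expand along column 3 (it has 4 zeros):
  + (-2) · M_13   where M_13 = det([1 3 5 -8; 4 0 -4 6; -4 5 -1 9; 5 6 3 8]) = 2030
det = (+1)·(-2)·(2030) = -4060

-4060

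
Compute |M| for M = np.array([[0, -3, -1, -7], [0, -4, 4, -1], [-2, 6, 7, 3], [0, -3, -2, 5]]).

434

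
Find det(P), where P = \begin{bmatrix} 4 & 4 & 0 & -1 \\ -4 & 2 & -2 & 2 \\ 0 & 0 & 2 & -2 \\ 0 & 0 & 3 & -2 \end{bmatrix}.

P is block upper-triangular with a 2×2 block and a 2×2 block on the diagonal, so its determinant equals the product of the determinants of the diagonal blocks.
det of the 2×2 block = 24
det of the 2×2 block = 2
det = (24)·(2) = 48

det(P) = 48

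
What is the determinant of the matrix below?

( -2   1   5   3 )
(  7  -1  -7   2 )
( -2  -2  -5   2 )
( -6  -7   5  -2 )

Expand along row 1:
  + (-2) · M_11   where M_11 = det([-1 -7 2; -2 -5 2; -7 5 -2]) = 36
  − (1) · M_12   where M_12 = det([7 -7 2; -2 -5 2; -6 5 -2]) = 32
  + (5) · M_13   where M_13 = det([7 -1 2; -2 -2 2; -6 -7 -2]) = 146
  − (3) · M_14   where M_14 = det([7 -1 -7; -2 -2 -5; -6 -7 5]) = -369
det = (+1)·(-2)·(36) + (-1)·(1)·(32) + (+1)·(5)·(146) + (-1)·(3)·(-369) = 1733

The determinant is 1733.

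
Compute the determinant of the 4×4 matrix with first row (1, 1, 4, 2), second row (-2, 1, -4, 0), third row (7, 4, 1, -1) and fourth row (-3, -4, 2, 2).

-138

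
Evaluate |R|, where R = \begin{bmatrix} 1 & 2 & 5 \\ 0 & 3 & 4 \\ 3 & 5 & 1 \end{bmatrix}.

Expand along row 2:
  + 3 · |1 5; 3 1| = 3·(1 − 15) = -42
  − 4 · |1 2; 3 5| = −4·(5 − 6) = 4
Sum: (-42) + (4) = -38

The determinant is -38.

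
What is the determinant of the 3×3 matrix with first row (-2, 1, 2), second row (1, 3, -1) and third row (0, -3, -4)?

28

Expand along column 1:
  + (-2) · |3 -1; -3 -4| = (-2)·(-12 − 3) = 30
  − 1 · |1 2; -3 -4| = −1·(-4 − (-6)) = -2
Sum: (30) + (-2) = 28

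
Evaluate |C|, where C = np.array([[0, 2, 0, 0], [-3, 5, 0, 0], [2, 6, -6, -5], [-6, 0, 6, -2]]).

252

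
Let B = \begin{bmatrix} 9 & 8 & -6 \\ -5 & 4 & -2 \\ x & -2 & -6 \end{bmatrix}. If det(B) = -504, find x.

Expanding along the column containing x, det(B) is linear in x: det(B) = (8)·x + (-552).
Set (8)·x + (-552) = -504  ⇒  (8)·x = 48  ⇒  x = 6.

x = 6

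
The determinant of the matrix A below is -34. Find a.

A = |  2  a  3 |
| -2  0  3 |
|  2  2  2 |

a = -1

Expanding along the column containing a, det(A) is linear in a: det(A) = (10)·a + (-24).
Set (10)·a + (-24) = -34  ⇒  (10)·a = -10  ⇒  a = -1.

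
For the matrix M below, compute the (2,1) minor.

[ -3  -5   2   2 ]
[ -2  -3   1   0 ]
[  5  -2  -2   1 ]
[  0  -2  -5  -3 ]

-59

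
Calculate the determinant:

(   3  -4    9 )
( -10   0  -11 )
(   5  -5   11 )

The determinant is 65.

Expand along column 2:
  − (-4) · |-10 -11; 5 11| = −(-4)·(-110 − (-55)) = -220
  − (-5) · |3 9; -10 -11| = −(-5)·(-33 − (-90)) = 285
Sum: (-220) + (285) = 65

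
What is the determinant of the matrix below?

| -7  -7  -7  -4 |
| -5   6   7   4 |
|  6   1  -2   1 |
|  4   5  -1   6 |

283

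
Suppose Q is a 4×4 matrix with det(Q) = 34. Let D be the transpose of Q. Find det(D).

34

det(Qᵀ) = det(Q).
det(D) = (1)·(34) = 34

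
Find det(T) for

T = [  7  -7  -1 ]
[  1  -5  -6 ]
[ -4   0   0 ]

det(T) = -148

Expand along row 3:
  + (-4) · |-7 -1; -5 -6| = (-4)·(42 − 5) = -148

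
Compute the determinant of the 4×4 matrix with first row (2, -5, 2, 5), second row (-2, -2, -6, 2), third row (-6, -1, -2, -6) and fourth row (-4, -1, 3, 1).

The determinant is -1302.

Expand along row 1:
  + (2) · M_11   where M_11 = det([-2 -6 2; -1 -2 -6; -1 3 1]) = -84
  − (-5) · M_12   where M_12 = det([-2 -6 2; -6 -2 -6; -4 3 1]) = -264
  + (2) · M_13   where M_13 = det([-2 -2 2; -6 -1 -6; -4 -1 1]) = -42
  − (5) · M_14   where M_14 = det([-2 -2 -6; -6 -1 -2; -4 -1 3]) = -54
det = (+1)·(2)·(-84) + (-1)·(-5)·(-264) + (+1)·(2)·(-42) + (-1)·(5)·(-54) = -1302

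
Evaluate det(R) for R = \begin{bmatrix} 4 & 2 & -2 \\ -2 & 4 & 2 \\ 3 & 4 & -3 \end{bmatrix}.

Expand along row 1:
  + 4 · |4 2; 4 -3| = 4·(-12 − 8) = -80
  − 2 · |-2 2; 3 -3| = −2·(6 − 6) = 0
  + (-2) · |-2 4; 3 4| = (-2)·(-8 − 12) = 40
Sum: (-80) + (0) + (40) = -40

The determinant is -40.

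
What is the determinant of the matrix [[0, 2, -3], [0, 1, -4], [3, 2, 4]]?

Expand along column 1:
  + 3 · |2 -3; 1 -4| = 3·(-8 − (-3)) = -15

The determinant is -15.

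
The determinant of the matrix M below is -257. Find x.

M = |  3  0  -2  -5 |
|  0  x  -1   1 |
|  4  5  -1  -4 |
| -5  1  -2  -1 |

6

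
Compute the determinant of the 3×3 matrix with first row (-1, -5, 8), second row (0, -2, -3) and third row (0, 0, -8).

The matrix is upper triangular, so the determinant is the product of the diagonal entries:
det = (-1) · (-2) · (-8) = -16

-16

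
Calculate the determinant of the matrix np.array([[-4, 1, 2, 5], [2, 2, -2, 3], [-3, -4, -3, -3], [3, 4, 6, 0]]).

-81

Expand along row 4 (it has 1 zero):
  − (3) · M_41   where M_41 = det([1 2 5; 2 -2 3; -4 -3 -3]) = -67
  + (4) · M_42   where M_42 = det([-4 2 5; 2 -2 3; -3 -3 -3]) = -126
  − (6) · M_43   where M_43 = det([-4 1 5; 2 2 3; -3 -4 -3]) = -37
det = (-1)·(3)·(-67) + (+1)·(4)·(-126) + (-1)·(6)·(-37) = -81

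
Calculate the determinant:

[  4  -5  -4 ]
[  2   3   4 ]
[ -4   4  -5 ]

-174

Expand along column 1:
  + 4 · |3 4; 4 -5| = 4·(-15 − 16) = -124
  − 2 · |-5 -4; 4 -5| = −2·(25 − (-16)) = -82
  + (-4) · |-5 -4; 3 4| = (-4)·(-20 − (-12)) = 32
Sum: (-124) + (-82) + (32) = -174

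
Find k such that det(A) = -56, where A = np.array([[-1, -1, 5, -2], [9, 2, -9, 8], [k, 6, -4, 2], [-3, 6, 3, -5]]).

4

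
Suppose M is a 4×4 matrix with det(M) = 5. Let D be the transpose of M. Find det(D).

det(Mᵀ) = det(M).
det(D) = (1)·(5) = 5

|D| = 5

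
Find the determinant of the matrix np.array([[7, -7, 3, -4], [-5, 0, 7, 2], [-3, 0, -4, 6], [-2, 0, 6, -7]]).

-1701

Expand along column 2 (it has 3 zeros):
  − (-7) · M_12   where M_12 = det([-5 7 2; -3 -4 6; -2 6 -7]) = -243
det = (-1)·(-7)·(-243) = -1701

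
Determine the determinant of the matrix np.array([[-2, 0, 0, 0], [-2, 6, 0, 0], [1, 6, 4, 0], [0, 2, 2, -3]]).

The matrix is lower triangular, so the determinant is the product of the diagonal entries:
det = (-2) · (6) · (4) · (-3) = 144

144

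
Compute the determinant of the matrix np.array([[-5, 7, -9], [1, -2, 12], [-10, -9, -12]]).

Expand along row 1:
  + (-5) · |-2 12; -9 -12| = (-5)·(24 − (-108)) = -660
  − 7 · |1 12; -10 -12| = −7·(-12 − (-120)) = -756
  + (-9) · |1 -2; -10 -9| = (-9)·(-9 − 20) = 261
Sum: (-660) + (-756) + (261) = -1155

The determinant is -1155.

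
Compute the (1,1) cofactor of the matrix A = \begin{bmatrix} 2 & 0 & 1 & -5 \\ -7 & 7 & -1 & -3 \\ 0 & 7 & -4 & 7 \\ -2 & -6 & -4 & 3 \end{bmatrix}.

Delete row 1 and column 1; the remaining 3×3 submatrix is [7 -1 -3; 7 -4 7; -6 -4 3].
Its determinant is 331.
The cofactor carries sign (−1)^(1+1) = +1, so C_{1,1} = +(331) = 331.

331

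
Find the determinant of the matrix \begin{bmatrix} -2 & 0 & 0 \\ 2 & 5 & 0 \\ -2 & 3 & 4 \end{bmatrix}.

The matrix is lower triangular, so the determinant is the product of the diagonal entries:
det = (-2) · (5) · (4) = -40

-40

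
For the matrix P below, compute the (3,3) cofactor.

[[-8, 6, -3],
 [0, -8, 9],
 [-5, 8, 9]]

64

Delete row 3 and column 3; the remaining 2×2 submatrix is [-8 6; 0 -8].
Its determinant is (-8)·(-8) − 6·0 = 64.
The cofactor carries sign (−1)^(3+3) = +1, so C_{3,3} = +(64) = 64.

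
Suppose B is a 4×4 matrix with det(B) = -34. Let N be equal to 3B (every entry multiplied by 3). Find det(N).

|N| = -2754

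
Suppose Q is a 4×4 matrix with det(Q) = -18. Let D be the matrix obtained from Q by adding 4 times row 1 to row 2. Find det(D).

-18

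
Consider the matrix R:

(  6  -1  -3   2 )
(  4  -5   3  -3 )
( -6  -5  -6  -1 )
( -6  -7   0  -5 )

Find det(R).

-156

Expand along row 4 (it has 1 zero):
  − (-6) · M_41   where M_41 = det([-1 -3 2; -5 3 -3; -5 -6 -1]) = 81
  + (-7) · M_42   where M_42 = det([6 -3 2; 4 3 -3; -6 -6 -1]) = -204
  + (-5) · M_44   where M_44 = det([6 -1 -3; 4 -5 3; -6 -5 -6]) = 414
det = (-1)·(-6)·(81) + (+1)·(-7)·(-204) + (+1)·(-5)·(414) = -156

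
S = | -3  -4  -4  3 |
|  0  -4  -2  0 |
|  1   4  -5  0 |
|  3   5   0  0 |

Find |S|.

The determinant is -222.

Expand along column 4 (it has 3 zeros):
  − (3) · M_14   where M_14 = det([0 -4 -2; 1 4 -5; 3 5 0]) = 74
det = (-1)·(3)·(74) = -222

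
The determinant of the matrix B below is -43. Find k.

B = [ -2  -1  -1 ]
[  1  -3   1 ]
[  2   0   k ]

k = -5

Expanding along the column containing k, det(B) is linear in k: det(B) = (7)·k + (-8).
Set (7)·k + (-8) = -43  ⇒  (7)·k = -35  ⇒  k = -5.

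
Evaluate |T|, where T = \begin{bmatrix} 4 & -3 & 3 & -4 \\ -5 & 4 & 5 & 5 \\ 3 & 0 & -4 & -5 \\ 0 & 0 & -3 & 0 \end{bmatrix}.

Expand along row 4 (it has 3 zeros):
  − (-3) · M_43   where M_43 = det([4 -3 -4; -5 4 5; 3 0 -5]) = -2
det = (-1)·(-3)·(-2) = -6

det(T) = -6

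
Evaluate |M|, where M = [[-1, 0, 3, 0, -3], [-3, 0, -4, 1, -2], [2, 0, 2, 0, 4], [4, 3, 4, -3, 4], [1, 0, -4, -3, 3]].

Expand along column 2 (it has 4 zeros):
  + (3) · M_42   where M_42 = det([-1 3 0 -3; -3 -4 1 -2; 2 2 0 4; 1 -4 -3 3]) = 88
det = (+1)·(3)·(88) = 264

264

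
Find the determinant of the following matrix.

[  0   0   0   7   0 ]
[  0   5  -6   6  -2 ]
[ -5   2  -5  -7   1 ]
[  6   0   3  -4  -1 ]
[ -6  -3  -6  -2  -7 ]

-1533

Expand along row 1 (it has 4 zeros):
  − (7) · M_14   where M_14 = det([0 5 -6 -2; -5 2 -5 1; 6 0 3 -1; -6 -3 -6 -7]) = 219
det = (-1)·(7)·(219) = -1533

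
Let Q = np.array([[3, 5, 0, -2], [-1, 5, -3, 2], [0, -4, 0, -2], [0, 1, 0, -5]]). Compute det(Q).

Expand along column 3 (it has 3 zeros):
  − (-3) · M_23   where M_23 = det([3 5 -2; 0 -4 -2; 0 1 -5]) = 66
det = (-1)·(-3)·(66) = 198

The determinant is 198.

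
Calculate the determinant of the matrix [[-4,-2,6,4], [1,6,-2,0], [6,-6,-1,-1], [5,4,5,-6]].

Expand along row 2 (it has 1 zero):
  − (1) · M_21   where M_21 = det([-2 6 4; -6 -1 -1; 4 5 -6]) = -366
  + (6) · M_22   where M_22 = det([-4 6 4; 6 -1 -1; 5 5 -6]) = 282
  − (-2) · M_23   where M_23 = det([-4 -2 4; 6 -6 -1; 5 4 -6]) = -6
det = (-1)·(1)·(-366) + (+1)·(6)·(282) + (-1)·(-2)·(-6) = 2046

The determinant is 2046.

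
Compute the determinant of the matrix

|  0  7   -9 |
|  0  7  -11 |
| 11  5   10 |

-154

Expand along column 1:
  + 11 · |7 -9; 7 -11| = 11·(-77 − (-63)) = -154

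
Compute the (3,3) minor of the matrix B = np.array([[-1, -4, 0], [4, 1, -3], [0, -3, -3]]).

15

Delete row 3 and column 3; the remaining 2×2 submatrix is [-1 -4; 4 1].
Its determinant is (-1)·1 − (-4)·4 = 15.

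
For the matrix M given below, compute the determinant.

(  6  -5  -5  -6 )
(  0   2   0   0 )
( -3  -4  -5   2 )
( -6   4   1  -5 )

Expand along row 2 (it has 3 zeros):
  + (2) · M_22   where M_22 = det([6 -5 -6; -3 -5 2; -6 1 -5]) = 471
det = (+1)·(2)·(471) = 942

942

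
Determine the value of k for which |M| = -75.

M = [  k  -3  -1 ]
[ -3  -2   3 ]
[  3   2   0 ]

k = 8

Expanding along the column containing k, det(M) is linear in k: det(M) = (-6)·k + (-27).
Set (-6)·k + (-27) = -75  ⇒  (-6)·k = -48  ⇒  k = 8.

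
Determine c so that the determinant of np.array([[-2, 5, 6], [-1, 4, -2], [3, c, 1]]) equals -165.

Expanding along the column containing c, det(A) is linear in c: det(A) = (-10)·c + (-105).
Set (-10)·c + (-105) = -165  ⇒  (-10)·c = -60  ⇒  c = 6.

6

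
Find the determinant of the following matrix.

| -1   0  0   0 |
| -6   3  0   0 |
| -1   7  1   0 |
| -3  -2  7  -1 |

3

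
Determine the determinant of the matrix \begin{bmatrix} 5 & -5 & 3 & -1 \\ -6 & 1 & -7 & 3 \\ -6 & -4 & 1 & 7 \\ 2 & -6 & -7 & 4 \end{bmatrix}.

Expand along row 1:
  + (5) · M_11   where M_11 = det([1 -7 3; -4 1 7; -6 -7 4]) = 337
  − (-5) · M_12   where M_12 = det([-6 -7 3; -6 1 7; 2 -7 4]) = -464
  + (3) · M_13   where M_13 = det([-6 1 3; -6 -4 7; 2 -6 4]) = 14
  − (-1) · M_14   where M_14 = det([-6 1 -7; -6 -4 1; 2 -6 -7]) = -552
det = (+1)·(5)·(337) + (-1)·(-5)·(-464) + (+1)·(3)·(14) + (-1)·(-1)·(-552) = -1145

The determinant is -1145.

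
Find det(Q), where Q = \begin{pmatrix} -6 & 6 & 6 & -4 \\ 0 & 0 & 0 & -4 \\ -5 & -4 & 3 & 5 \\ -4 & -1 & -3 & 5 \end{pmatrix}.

Expand along row 2 (it has 3 zeros):
  + (-4) · M_24   where M_24 = det([-6 6 6; -5 -4 3; -4 -1 -3]) = -318
det = (+1)·(-4)·(-318) = 1272

1272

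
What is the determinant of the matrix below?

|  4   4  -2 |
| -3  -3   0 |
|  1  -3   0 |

-24

Expand along column 3:
  + (-2) · |-3 -3; 1 -3| = (-2)·(9 − (-3)) = -24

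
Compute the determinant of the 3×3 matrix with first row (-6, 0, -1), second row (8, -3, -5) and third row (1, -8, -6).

Expand along column 2:
  + (-3) · |-6 -1; 1 -6| = (-3)·(36 − (-1)) = -111
  − (-8) · |-6 -1; 8 -5| = −(-8)·(30 − (-8)) = 304
Sum: (-111) + (304) = 193

193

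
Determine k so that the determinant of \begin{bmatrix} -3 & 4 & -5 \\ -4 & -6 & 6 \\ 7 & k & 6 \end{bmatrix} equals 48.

Expanding along the row containing k, det(A) is linear in k: det(A) = (38)·k + (162).
Set (38)·k + (162) = 48  ⇒  (38)·k = -114  ⇒  k = -3.

-3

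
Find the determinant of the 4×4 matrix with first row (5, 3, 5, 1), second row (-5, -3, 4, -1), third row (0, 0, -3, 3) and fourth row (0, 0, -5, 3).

The matrix is block upper-triangular with a 2×2 block and a 2×2 block on the diagonal, so its determinant equals the product of the determinants of the diagonal blocks.
det of the 2×2 block = 0
det of the 2×2 block = 6
det = (0)·(6) = 0

0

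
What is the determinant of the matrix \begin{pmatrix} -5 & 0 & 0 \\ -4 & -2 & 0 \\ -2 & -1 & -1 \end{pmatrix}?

The matrix is lower triangular, so the determinant is the product of the diagonal entries:
det = (-5) · (-2) · (-1) = -10

-10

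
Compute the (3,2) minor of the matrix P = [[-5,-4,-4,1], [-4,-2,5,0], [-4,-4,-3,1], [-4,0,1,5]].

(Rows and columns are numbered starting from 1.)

Delete row 3 and column 2; the remaining 3×3 submatrix is [-5 -4 1; -4 5 0; -4 1 5].
Its determinant is -189.

-189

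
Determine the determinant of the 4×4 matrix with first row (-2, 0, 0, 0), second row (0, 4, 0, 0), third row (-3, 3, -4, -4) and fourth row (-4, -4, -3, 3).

Expand along row 1 (it has 3 zeros):
  + (-2) · M_11   where M_11 = det([4 0 0; 3 -4 -4; -4 -3 3]) = -96
det = (+1)·(-2)·(-96) = 192

The determinant is 192.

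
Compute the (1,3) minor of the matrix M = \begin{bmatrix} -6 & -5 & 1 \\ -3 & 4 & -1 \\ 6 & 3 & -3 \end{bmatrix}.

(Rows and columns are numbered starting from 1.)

-33

Delete row 1 and column 3; the remaining 2×2 submatrix is [-3 4; 6 3].
Its determinant is (-3)·3 − 4·6 = -33.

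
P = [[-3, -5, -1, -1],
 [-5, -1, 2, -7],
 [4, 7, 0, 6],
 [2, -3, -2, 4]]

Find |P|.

12

Expand along row 3 (it has 1 zero):
  + (4) · M_31   where M_31 = det([-5 -1 -1; -1 2 -7; -3 -2 4]) = -3
  − (7) · M_32   where M_32 = det([-3 -1 -1; -5 2 -7; 2 -2 4]) = 6
  − (6) · M_34   where M_34 = det([-3 -5 -1; -5 -1 2; 2 -3 -2]) = -11
det = (+1)·(4)·(-3) + (-1)·(7)·(6) + (-1)·(6)·(-11) = 12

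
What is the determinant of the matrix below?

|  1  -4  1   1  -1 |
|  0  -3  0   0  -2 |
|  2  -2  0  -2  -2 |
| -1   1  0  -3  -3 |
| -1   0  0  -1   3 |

Expand along column 3 (it has 4 zeros):
  + (1) · M_13   where M_13 = det([0 -3 0 -2; 2 -2 -2 -2; -1 1 -3 -3; -1 0 -1 3]) = -112
det = (+1)·(1)·(-112) = -112

-112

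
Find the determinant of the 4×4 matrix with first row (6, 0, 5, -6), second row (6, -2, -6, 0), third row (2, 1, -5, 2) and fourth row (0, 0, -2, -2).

The determinant is -460.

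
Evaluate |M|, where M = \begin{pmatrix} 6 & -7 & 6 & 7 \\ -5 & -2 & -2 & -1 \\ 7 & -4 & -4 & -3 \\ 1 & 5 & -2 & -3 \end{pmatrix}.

|M| = 98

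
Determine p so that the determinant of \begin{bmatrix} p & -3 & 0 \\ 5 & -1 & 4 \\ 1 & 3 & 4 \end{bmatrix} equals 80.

Expanding along the row containing p, det(A) is linear in p: det(A) = (-16)·p + (48).
Set (-16)·p + (48) = 80  ⇒  (-16)·p = 32  ⇒  p = -2.

p = -2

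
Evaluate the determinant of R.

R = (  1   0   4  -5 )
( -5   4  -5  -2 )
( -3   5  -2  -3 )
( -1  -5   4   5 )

det(R) = -504

Expand along row 1 (it has 1 zero):
  + (1) · M_11   where M_11 = det([4 -5 -2; 5 -2 -3; -5 4 5]) = 38
  + (4) · M_13   where M_13 = det([-5 4 -2; -3 5 -3; -1 -5 5]) = -18
  − (-5) · M_14   where M_14 = det([-5 4 -5; -3 5 -2; -1 -5 4]) = -94
det = (+1)·(1)·(38) + (+1)·(4)·(-18) + (-1)·(-5)·(-94) = -504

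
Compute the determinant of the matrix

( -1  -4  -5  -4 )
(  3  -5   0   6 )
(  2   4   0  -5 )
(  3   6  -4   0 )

The determinant is -1613.

Expand along column 3 (it has 2 zeros):
  + (-5) · M_13   where M_13 = det([3 -5 6; 2 4 -5; 3 6 0]) = 165
  − (-4) · M_43   where M_43 = det([-1 -4 -4; 3 -5 6; 2 4 -5]) = -197
det = (+1)·(-5)·(165) + (-1)·(-4)·(-197) = -1613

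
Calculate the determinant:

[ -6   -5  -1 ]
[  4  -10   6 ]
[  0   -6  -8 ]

Expand along column 1:
  + (-6) · |-10 6; -6 -8| = (-6)·(80 − (-36)) = -696
  − 4 · |-5 -1; -6 -8| = −4·(40 − 6) = -136
Sum: (-696) + (-136) = -832

-832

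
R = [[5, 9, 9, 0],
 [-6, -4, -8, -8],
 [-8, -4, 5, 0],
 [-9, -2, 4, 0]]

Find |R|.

Expand along column 4 (it has 3 zeros):
  + (-8) · M_24   where M_24 = det([5 9 9; -8 -4 5; -9 -2 4]) = -327
det = (+1)·(-8)·(-327) = 2616

det(R) = 2616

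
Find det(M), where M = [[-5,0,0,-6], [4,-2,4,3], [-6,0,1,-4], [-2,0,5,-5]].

Expand along column 2 (it has 3 zeros):
  + (-2) · M_22   where M_22 = det([-5 0 -6; -6 1 -4; -2 5 -5]) = 93
det = (+1)·(-2)·(93) = -186

The determinant is -186.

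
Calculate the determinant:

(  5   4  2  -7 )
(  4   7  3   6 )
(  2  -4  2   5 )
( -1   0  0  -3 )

Expand along row 4 (it has 2 zeros):
  − (-1) · M_41   where M_41 = det([4 2 -7; 7 3 6; -4 2 5]) = -288
  + (-3) · M_44   where M_44 = det([5 4 2; 4 7 3; 2 -4 2]) = 62
det = (-1)·(-1)·(-288) + (+1)·(-3)·(62) = -474

-474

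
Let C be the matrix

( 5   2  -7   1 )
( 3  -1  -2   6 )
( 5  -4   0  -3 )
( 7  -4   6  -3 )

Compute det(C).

The determinant is -1622.

Expand along row 3 (it has 1 zero):
  + (5) · M_31   where M_31 = det([2 -7 1; -1 -2 6; -4 6 -3]) = 115
  − (-4) · M_32   where M_32 = det([5 -7 1; 3 -2 6; 7 6 -3]) = -475
  − (-3) · M_34   where M_34 = det([5 2 -7; 3 -1 -2; 7 -4 6]) = -99
det = (+1)·(5)·(115) + (-1)·(-4)·(-475) + (-1)·(-3)·(-99) = -1622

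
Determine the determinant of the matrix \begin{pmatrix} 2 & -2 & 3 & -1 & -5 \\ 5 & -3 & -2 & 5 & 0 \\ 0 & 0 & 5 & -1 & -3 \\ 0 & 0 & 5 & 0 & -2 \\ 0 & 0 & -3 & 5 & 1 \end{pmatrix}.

-104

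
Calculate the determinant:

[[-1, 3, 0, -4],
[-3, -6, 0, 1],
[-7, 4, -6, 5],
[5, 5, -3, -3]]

Expand along column 3 (it has 2 zeros):
  + (-6) · M_33   where M_33 = det([-1 3 -4; -3 -6 1; 5 5 -3]) = -85
  − (-3) · M_43   where M_43 = det([-1 3 -4; -3 -6 1; -7 4 5]) = 274
det = (+1)·(-6)·(-85) + (-1)·(-3)·(274) = 1332

1332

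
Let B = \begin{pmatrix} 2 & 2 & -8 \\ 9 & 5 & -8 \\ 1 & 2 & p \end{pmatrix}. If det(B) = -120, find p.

p = 4

Expanding along the column containing p, det(B) is linear in p: det(B) = (-8)·p + (-88).
Set (-8)·p + (-88) = -120  ⇒  (-8)·p = -32  ⇒  p = 4.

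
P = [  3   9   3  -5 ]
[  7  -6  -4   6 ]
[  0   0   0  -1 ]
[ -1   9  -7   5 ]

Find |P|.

882

Expand along row 3 (it has 3 zeros):
  − (-1) · M_34   where M_34 = det([3 9 3; 7 -6 -4; -1 9 -7]) = 882
det = (-1)·(-1)·(882) = 882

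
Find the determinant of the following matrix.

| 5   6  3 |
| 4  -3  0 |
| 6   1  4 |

-90

Expand along column 3:
  + 3 · |4 -3; 6 1| = 3·(4 − (-18)) = 66
  + 4 · |5 6; 4 -3| = 4·(-15 − 24) = -156
Sum: (66) + (-156) = -90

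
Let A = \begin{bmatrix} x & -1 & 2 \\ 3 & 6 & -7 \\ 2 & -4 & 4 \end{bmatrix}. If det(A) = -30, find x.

2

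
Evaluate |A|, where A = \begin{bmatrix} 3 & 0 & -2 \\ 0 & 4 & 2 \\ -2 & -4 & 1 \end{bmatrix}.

|A| = 20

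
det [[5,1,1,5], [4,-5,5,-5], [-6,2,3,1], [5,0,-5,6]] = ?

Expand along row 4 (it has 1 zero):
  − (5) · M_41   where M_41 = det([1 1 5; -5 5 -5; 2 3 1]) = -110
  − (-5) · M_43   where M_43 = det([5 1 5; 4 -5 -5; -6 2 1]) = -59
  + (6) · M_44   where M_44 = det([5 1 1; 4 -5 5; -6 2 3]) = -189
det = (-1)·(5)·(-110) + (-1)·(-5)·(-59) + (+1)·(6)·(-189) = -879

-879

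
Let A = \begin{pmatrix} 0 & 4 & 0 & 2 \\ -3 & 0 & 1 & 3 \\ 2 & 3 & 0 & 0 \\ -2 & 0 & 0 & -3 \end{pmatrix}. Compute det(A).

Expand along column 3 (it has 3 zeros):
  − (1) · M_23   where M_23 = det([0 4 2; 2 3 0; -2 0 -3]) = 36
det = (-1)·(1)·(36) = -36

The determinant is -36.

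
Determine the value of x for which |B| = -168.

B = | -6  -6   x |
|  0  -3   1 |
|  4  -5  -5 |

Expanding along the column containing x, det(B) is linear in x: det(B) = (12)·x + (-144).
Set (12)·x + (-144) = -168  ⇒  (12)·x = -24  ⇒  x = -2.

x = -2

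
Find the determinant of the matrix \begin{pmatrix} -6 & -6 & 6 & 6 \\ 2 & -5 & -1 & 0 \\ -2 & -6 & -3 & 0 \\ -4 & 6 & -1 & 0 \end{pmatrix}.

The determinant is -204.

Expand along column 4 (it has 3 zeros):
  − (6) · M_14   where M_14 = det([2 -5 -1; -2 -6 -3; -4 6 -1]) = 34
det = (-1)·(6)·(34) = -204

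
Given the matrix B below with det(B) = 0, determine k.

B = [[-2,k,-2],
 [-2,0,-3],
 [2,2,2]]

Expanding along the column containing k, det(B) is linear in k: det(B) = (-2)·k + (-4).
Set (-2)·k + (-4) = 0  ⇒  (-2)·k = 4  ⇒  k = -2.

k = -2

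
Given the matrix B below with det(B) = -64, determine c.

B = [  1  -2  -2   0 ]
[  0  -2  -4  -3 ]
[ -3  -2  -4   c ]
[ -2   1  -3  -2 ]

Expanding along the column containing c, det(B) is linear in c: det(B) = (-2)·c + (-54).
Set (-2)·c + (-54) = -64  ⇒  (-2)·c = -10  ⇒  c = 5.

5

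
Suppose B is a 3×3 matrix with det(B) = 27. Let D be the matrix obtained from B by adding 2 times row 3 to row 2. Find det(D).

27

Adding a multiple of one row to another leaves the determinant unchanged.
det(D) = (1)·(27) = 27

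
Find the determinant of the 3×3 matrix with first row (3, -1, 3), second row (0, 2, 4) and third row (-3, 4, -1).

Expand along row 2:
  + 2 · |3 3; -3 -1| = 2·(-3 − (-9)) = 12
  − 4 · |3 -1; -3 4| = −4·(12 − 3) = -36
Sum: (12) + (-36) = -24

-24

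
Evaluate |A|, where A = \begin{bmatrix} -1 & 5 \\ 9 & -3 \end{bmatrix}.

-42

det(A) = (-1)·(-3) − 5·9 = 3 − 45 = -42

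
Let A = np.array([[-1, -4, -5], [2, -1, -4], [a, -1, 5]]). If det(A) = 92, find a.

3

Expanding along the column containing a, det(A) is linear in a: det(A) = (11)·a + (59).
Set (11)·a + (59) = 92  ⇒  (11)·a = 33  ⇒  a = 3.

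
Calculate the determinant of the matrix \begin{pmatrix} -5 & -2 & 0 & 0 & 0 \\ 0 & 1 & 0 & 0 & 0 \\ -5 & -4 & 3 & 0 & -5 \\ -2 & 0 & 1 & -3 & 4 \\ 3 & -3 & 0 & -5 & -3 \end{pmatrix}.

-560

The matrix is block lower-triangular with a 2×2 block and a 3×3 block on the diagonal, so its determinant equals the product of the determinants of the diagonal blocks.
det of the 2×2 block = -5
det of the 3×3 block = 112
det = (-5)·(112) = -560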